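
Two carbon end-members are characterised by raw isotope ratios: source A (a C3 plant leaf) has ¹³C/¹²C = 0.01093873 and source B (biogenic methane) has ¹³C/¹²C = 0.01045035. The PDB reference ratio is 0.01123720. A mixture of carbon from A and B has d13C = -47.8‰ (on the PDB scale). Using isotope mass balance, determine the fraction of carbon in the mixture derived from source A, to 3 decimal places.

0.511

δ_A = (0.01093873/0.01123720 − 1)×1000 = (0.973439 − 1)×1000 = -26.561‰
δ_B = (0.01045035/0.01123720 − 1)×1000 = (0.929978 − 1)×1000 = -70.022‰
f_A = (δ_mix − δ_B)/(δ_A − δ_B) = (-47.8 − (-70.022))/(-26.561 − (-70.022))
f_A = 22.222 / 43.461 = 0.5113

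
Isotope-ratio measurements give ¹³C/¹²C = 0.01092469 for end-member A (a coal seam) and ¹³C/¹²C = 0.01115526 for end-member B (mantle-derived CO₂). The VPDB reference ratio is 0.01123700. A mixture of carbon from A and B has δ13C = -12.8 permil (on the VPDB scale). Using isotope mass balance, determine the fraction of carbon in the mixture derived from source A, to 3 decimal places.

0.269

δ_A = (0.01092469/0.01123700 − 1)×1000 = (0.972207 − 1)×1000 = -27.793 permil
δ_B = (0.01115526/0.01123700 − 1)×1000 = (0.992726 − 1)×1000 = -7.274 permil
f_A = (δ_mix − δ_B)/(δ_A − δ_B) = (-12.8 − (-7.274))/(-27.793 − (-7.274))
f_A = -5.526 / -20.519 = 0.2693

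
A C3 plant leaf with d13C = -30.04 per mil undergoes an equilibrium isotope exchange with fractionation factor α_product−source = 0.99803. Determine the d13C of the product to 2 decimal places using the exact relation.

-31.95 per mil

δ_product = (δ_source + 1000)·α − 1000
δ_product = (-30.04 + 1000) × 0.99803 − 1000
δ_product = 968.049 − 1000 = -31.951 per mil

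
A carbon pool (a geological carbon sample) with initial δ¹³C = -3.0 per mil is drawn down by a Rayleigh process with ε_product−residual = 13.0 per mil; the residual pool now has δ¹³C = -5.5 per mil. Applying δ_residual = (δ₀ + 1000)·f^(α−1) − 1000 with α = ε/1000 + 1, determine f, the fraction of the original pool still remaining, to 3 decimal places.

0.824

α − 1 = ε/1000 = 0.0130
(δ_res + 1000)/(δ₀ + 1000) = (-5.5 + 1000)/(-3.0 + 1000) = 994.5/997.0 = 0.997492
f = 0.997492^(1/0.0130) = exp(ln(0.997492)/0.0130) = exp(-0.00251/0.0130)
f = exp(-0.1931) = 0.8244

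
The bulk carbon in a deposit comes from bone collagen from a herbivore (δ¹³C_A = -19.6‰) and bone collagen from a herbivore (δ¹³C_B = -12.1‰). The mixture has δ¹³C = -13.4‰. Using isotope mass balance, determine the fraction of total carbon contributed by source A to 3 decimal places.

δ_mix = f_A·δ_A + (1 − f_A)·δ_B  ⇒  f_A = (δ_mix − δ_B)/(δ_A − δ_B)
f_A = (-13.4 − (-12.1)) / (-19.6 − (-12.1))
f_A = -1.3 / -7.5 = 0.1733

0.173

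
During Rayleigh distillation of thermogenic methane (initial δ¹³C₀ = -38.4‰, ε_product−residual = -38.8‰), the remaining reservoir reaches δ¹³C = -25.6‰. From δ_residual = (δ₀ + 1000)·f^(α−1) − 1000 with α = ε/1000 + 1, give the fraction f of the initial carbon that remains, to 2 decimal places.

α − 1 = ε/1000 = -0.0388
(δ_res + 1000)/(δ₀ + 1000) = (-25.6 + 1000)/(-38.4 + 1000) = 974.4/961.6 = 1.013311
f = 1.013311^(1/-0.0388) = exp(ln(1.013311)/-0.0388) = exp(0.01322/-0.0388)
f = exp(-0.3408) = 0.7112

0.71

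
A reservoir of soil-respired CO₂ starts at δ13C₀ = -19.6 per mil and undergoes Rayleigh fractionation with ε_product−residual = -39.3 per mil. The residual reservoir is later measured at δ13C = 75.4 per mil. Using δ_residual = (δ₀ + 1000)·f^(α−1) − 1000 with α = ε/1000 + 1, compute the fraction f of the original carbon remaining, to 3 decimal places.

0.095

α − 1 = ε/1000 = -0.0393
(δ_res + 1000)/(δ₀ + 1000) = (75.4 + 1000)/(-19.6 + 1000) = 1075.4/980.4 = 1.096899
f = 1.096899^(1/-0.0393) = exp(ln(1.096899)/-0.0393) = exp(0.09249/-0.0393)
f = exp(-2.3534) = 0.0950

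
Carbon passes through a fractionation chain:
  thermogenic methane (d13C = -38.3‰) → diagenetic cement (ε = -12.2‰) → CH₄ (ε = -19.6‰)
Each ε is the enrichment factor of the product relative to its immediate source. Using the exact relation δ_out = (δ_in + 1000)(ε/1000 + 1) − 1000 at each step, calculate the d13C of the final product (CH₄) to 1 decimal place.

-68.7‰

step 1: δ = (-38.30 + 1000)·(-12.2/1000 + 1) − 1000 = -50.03‰
step 2: δ = (-50.03 + 1000)·(-19.6/1000 + 1) − 1000 = -68.65‰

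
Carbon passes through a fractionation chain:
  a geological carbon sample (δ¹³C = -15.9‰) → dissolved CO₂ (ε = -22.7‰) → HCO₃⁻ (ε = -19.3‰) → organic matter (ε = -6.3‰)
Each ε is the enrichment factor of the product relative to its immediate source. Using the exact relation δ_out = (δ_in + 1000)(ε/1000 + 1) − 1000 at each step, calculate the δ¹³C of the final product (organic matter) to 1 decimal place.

step 1: δ = (-15.90 + 1000)·(-22.7/1000 + 1) − 1000 = -38.24‰
step 2: δ = (-38.24 + 1000)·(-19.3/1000 + 1) − 1000 = -56.80‰
step 3: δ = (-56.80 + 1000)·(-6.3/1000 + 1) − 1000 = -62.74‰

-62.7‰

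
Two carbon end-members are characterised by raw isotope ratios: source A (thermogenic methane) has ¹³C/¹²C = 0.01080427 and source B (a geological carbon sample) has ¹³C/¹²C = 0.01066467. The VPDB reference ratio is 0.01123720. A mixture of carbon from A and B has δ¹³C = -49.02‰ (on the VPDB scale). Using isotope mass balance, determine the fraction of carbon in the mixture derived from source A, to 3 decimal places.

δ_A = (0.01080427/0.01123720 − 1)×1000 = (0.961473 − 1)×1000 = -38.527‰
δ_B = (0.01066467/0.01123720 − 1)×1000 = (0.949050 − 1)×1000 = -50.950‰
f_A = (δ_mix − δ_B)/(δ_A − δ_B) = (-49.02 − (-50.950))/(-38.527 − (-50.950))
f_A = 1.930 / 12.423 = 0.1553

0.155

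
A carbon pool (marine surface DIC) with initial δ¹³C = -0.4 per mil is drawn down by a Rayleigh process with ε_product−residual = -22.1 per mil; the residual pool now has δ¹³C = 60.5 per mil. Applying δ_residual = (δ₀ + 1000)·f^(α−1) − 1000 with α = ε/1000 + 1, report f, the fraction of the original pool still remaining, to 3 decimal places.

0.069

α − 1 = ε/1000 = -0.0221
(δ_res + 1000)/(δ₀ + 1000) = (60.5 + 1000)/(-0.4 + 1000) = 1060.5/999.6 = 1.060924
f = 1.060924^(1/-0.0221) = exp(ln(1.060924)/-0.0221) = exp(0.05914/-0.0221)
f = exp(-2.6760) = 0.0688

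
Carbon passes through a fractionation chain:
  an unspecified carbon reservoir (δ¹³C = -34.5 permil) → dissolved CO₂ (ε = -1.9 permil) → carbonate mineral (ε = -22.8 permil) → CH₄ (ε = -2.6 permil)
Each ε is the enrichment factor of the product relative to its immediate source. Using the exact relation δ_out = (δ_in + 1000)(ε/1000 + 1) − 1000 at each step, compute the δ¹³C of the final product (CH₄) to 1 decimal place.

step 1: δ = (-34.50 + 1000)·(-1.9/1000 + 1) − 1000 = -36.33 permil
step 2: δ = (-36.33 + 1000)·(-22.8/1000 + 1) − 1000 = -58.31 permil
step 3: δ = (-58.31 + 1000)·(-2.6/1000 + 1) − 1000 = -60.75 permil

-60.8 permil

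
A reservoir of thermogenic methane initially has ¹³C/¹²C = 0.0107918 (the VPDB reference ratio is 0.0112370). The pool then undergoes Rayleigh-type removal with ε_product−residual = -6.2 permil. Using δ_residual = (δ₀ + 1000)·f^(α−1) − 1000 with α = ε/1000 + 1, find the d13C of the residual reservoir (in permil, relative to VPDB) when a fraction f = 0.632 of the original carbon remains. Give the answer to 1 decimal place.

δ₀ = (0.0107918/0.0112370 − 1)×1000 = (0.960381 − 1)×1000 = -39.619 permil
α − 1 = ε/1000 = -0.0062
f^(α−1) = 0.632^(-0.0062) = 1.002849
δ_res = (-39.619 + 1000) × 1.002849 − 1000 = 963.117 − 1000 = -36.88 permil

-36.9 permil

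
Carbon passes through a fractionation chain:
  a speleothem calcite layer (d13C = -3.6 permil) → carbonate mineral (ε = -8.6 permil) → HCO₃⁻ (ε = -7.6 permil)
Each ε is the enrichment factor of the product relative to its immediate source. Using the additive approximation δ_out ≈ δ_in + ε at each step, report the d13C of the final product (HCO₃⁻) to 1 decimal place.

-19.8 permil

step 1: δ ≈ -3.6 + (-8.6) = -12.2 permil
step 2: δ ≈ -12.2 + (-7.6) = -19.8 permil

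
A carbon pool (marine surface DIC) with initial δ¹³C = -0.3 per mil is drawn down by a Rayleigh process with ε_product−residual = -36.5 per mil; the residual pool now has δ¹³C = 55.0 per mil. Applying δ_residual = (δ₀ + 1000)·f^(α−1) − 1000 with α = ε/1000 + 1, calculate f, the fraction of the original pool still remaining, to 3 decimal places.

α − 1 = ε/1000 = -0.0365
(δ_res + 1000)/(δ₀ + 1000) = (55.0 + 1000)/(-0.3 + 1000) = 1055.0/999.7 = 1.055317
f = 1.055317^(1/-0.0365) = exp(ln(1.055317)/-0.0365) = exp(0.05384/-0.0365)
f = exp(-1.4751) = 0.2288

0.229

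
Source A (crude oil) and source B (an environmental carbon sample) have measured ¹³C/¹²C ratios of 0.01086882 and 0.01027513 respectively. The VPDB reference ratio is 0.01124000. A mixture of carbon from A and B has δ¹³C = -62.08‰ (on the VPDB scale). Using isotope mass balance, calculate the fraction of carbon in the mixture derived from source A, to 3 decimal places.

δ_A = (0.01086882/0.01124000 − 1)×1000 = (0.966977 − 1)×1000 = -33.023‰
δ_B = (0.01027513/0.01124000 − 1)×1000 = (0.914157 − 1)×1000 = -85.843‰
f_A = (δ_mix − δ_B)/(δ_A − δ_B) = (-62.08 − (-85.843))/(-33.023 − (-85.843))
f_A = 23.763 / 52.819 = 0.4499

0.450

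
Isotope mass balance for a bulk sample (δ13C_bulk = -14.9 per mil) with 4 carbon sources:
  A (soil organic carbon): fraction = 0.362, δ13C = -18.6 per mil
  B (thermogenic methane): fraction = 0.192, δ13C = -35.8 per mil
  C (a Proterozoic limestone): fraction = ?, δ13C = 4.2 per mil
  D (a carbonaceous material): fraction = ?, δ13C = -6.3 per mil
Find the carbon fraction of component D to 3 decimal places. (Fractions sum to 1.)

Let f_D and f_C be the unknown fractions; fractions sum to 1 so f_D + f_C = 0.446.
Mass balance: Σ fᵢ·δᵢ = δ_bulk ⇒ f_D·(-6.3) + f_C·(4.2) = -14.9 − (-13.607) = -1.293
Substitute f_C = 0.446 − f_D:
f_D·(-6.3 − 4.2) = -1.293 − 0.446×(4.2) = -3.166
f_D = -3.166 / -10.5 = 0.3016

0.302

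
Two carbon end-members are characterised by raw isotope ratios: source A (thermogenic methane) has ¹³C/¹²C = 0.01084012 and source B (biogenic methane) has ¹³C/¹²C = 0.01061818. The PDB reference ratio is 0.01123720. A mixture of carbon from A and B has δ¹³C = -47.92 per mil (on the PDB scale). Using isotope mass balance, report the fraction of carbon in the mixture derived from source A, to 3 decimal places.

δ_A = (0.01084012/0.01123720 − 1)×1000 = (0.964664 − 1)×1000 = -35.336 per mil
δ_B = (0.01061818/0.01123720 − 1)×1000 = (0.944913 − 1)×1000 = -55.087 per mil
f_A = (δ_mix − δ_B)/(δ_A − δ_B) = (-47.92 − (-55.087))/(-35.336 − (-55.087))
f_A = 7.167 / 19.750 = 0.3629

0.363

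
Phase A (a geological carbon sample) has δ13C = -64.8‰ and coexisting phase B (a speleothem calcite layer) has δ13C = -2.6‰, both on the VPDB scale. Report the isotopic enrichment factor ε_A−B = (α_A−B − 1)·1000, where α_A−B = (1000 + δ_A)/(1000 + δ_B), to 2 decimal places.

α_A−B = (1000 + -64.8) / (1000 + -2.6) = 935.2 / 997.4 = 0.937638
ε_A−B = (0.937638 − 1) × 1000 = -62.362‰
(The approximation ε ≈ δ_A − δ_B would give -62.2‰.)

-62.36‰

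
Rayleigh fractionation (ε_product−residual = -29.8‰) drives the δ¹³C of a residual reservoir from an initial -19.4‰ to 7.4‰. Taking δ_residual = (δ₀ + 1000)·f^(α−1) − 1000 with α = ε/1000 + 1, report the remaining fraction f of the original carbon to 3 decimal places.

0.405

α − 1 = ε/1000 = -0.0298
(δ_res + 1000)/(δ₀ + 1000) = (7.4 + 1000)/(-19.4 + 1000) = 1007.4/980.6 = 1.027330
f = 1.027330^(1/-0.0298) = exp(ln(1.027330)/-0.0298) = exp(0.02696/-0.0298)
f = exp(-0.9048) = 0.4046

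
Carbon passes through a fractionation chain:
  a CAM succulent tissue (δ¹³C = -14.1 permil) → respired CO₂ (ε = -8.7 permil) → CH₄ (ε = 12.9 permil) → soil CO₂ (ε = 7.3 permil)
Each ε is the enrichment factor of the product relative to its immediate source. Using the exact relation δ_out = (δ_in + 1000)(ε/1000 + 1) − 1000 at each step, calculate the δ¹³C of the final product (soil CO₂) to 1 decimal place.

-2.8 permil

step 1: δ = (-14.10 + 1000)·(-8.7/1000 + 1) − 1000 = -22.68 permil
step 2: δ = (-22.68 + 1000)·(12.9/1000 + 1) − 1000 = -10.07 permil
step 3: δ = (-10.07 + 1000)·(7.3/1000 + 1) − 1000 = -2.84 permil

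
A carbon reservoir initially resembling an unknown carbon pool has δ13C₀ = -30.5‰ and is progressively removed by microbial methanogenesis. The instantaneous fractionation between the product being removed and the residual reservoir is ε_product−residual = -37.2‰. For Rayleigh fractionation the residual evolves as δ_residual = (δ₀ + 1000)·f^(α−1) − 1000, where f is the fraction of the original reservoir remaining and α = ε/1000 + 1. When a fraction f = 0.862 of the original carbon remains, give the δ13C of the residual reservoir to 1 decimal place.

-25.1‰

Rayleigh residual: δ_res = (δ₀ + 1000)·f^(α−1) − 1000
α = ε/1000 + 1 = 0.96280, so α − 1 = -0.03720
f^(α−1) = 0.862^(-0.03720) = 1.005539
δ_res = (-30.5 + 1000) × 1.005539 − 1000 = 974.871 − 1000 = -25.13‰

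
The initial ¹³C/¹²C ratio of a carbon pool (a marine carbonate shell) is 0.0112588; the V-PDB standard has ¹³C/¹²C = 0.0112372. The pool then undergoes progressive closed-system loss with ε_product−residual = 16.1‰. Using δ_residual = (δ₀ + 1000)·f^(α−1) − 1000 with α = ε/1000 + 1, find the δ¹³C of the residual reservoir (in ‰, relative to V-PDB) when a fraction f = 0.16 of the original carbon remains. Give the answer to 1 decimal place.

-27.2‰

δ₀ = (0.0112588/0.0112372 − 1)×1000 = (1.001922 − 1)×1000 = 1.922‰
α − 1 = ε/1000 = 0.0161
f^(α−1) = 0.16^(0.0161) = 0.970926
δ_res = (1.922 + 1000) × 0.970926 − 1000 = 972.793 − 1000 = -27.21‰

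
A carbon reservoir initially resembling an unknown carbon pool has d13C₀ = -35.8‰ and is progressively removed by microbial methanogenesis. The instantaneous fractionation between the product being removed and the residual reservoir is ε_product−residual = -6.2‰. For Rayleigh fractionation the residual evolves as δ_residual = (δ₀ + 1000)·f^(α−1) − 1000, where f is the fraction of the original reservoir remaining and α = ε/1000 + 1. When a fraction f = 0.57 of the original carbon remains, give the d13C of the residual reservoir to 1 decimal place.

Rayleigh residual: δ_res = (δ₀ + 1000)·f^(α−1) − 1000
α = ε/1000 + 1 = 0.99380, so α − 1 = -0.00620
f^(α−1) = 0.57^(-0.00620) = 1.003491
δ_res = (-35.8 + 1000) × 1.003491 − 1000 = 967.566 − 1000 = -32.43‰

-32.4‰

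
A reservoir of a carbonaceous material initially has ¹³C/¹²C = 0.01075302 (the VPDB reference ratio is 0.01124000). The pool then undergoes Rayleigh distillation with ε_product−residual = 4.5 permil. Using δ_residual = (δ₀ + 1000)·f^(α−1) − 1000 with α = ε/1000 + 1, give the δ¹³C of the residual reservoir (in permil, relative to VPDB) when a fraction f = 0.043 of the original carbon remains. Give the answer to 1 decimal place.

-56.8 permil

δ₀ = (0.01075302/0.01124000 − 1)×1000 = (0.956674 − 1)×1000 = -43.326 permil
α − 1 = ε/1000 = 0.0045
f^(α−1) = 0.043^(0.0045) = 0.985940
δ_res = (-43.326 + 1000) × 0.985940 − 1000 = 943.224 − 1000 = -56.78 permil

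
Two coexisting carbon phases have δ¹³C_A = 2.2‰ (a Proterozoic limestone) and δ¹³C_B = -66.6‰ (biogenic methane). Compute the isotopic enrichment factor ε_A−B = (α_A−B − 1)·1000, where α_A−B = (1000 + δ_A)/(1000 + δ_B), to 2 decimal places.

73.71‰

α_A−B = (1000 + 2.2) / (1000 + -66.6) = 1002.2 / 933.4 = 1.073709
ε_A−B = (1.073709 − 1) × 1000 = 73.709‰
(The approximation ε ≈ δ_A − δ_B would give 68.8‰.)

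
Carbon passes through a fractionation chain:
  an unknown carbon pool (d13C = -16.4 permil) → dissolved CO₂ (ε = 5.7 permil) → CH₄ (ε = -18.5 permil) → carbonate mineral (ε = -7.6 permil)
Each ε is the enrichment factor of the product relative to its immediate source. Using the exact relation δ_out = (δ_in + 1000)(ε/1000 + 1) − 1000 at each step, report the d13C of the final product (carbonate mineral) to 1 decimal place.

step 1: δ = (-16.40 + 1000)·(5.7/1000 + 1) − 1000 = -10.79 permil
step 2: δ = (-10.79 + 1000)·(-18.5/1000 + 1) − 1000 = -29.09 permil
step 3: δ = (-29.09 + 1000)·(-7.6/1000 + 1) − 1000 = -36.47 permil

-36.5 permil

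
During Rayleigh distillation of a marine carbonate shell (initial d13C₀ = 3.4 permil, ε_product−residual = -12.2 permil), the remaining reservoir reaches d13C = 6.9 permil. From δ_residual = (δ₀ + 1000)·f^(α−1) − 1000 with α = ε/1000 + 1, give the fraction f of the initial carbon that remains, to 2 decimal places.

0.75

α − 1 = ε/1000 = -0.0122
(δ_res + 1000)/(δ₀ + 1000) = (6.9 + 1000)/(3.4 + 1000) = 1006.9/1003.4 = 1.003488
f = 1.003488^(1/-0.0122) = exp(ln(1.003488)/-0.0122) = exp(0.00348/-0.0122)
f = exp(-0.2854) = 0.7517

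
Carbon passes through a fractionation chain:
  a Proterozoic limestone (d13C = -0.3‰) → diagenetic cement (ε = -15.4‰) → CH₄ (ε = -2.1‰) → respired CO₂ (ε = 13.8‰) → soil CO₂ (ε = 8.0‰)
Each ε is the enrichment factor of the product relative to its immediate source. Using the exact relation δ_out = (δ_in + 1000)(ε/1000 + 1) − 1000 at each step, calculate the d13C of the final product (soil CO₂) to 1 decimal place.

step 1: δ = (-0.30 + 1000)·(-15.4/1000 + 1) − 1000 = -15.70‰
step 2: δ = (-15.70 + 1000)·(-2.1/1000 + 1) − 1000 = -17.76‰
step 3: δ = (-17.76 + 1000)·(13.8/1000 + 1) − 1000 = -4.21‰
step 4: δ = (-4.21 + 1000)·(8.0/1000 + 1) − 1000 = 3.76‰

3.8‰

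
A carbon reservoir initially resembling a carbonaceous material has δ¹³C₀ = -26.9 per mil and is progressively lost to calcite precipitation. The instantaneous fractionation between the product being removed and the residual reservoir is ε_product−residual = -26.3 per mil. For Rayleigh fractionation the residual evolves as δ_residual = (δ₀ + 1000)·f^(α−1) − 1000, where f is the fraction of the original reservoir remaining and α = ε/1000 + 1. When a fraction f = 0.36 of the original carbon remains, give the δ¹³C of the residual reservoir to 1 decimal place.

Rayleigh residual: δ_res = (δ₀ + 1000)·f^(α−1) − 1000
α = ε/1000 + 1 = 0.97370, so α − 1 = -0.02630
f^(α−1) = 0.36^(-0.02630) = 1.027234
δ_res = (-26.9 + 1000) × 1.027234 − 1000 = 999.601 − 1000 = -0.40 per mil

-0.4 per mil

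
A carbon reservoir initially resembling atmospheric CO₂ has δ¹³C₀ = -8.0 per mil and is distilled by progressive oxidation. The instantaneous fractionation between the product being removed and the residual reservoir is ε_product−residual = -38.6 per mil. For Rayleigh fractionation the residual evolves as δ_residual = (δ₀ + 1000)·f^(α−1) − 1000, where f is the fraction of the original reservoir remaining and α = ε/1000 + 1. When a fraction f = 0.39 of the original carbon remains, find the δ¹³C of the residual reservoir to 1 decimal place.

Rayleigh residual: δ_res = (δ₀ + 1000)·f^(α−1) − 1000
α = ε/1000 + 1 = 0.96140, so α − 1 = -0.03860
f^(α−1) = 0.39^(-0.03860) = 1.037015
δ_res = (-8.0 + 1000) × 1.037015 − 1000 = 1028.719 − 1000 = 28.72 per mil

28.7 per mil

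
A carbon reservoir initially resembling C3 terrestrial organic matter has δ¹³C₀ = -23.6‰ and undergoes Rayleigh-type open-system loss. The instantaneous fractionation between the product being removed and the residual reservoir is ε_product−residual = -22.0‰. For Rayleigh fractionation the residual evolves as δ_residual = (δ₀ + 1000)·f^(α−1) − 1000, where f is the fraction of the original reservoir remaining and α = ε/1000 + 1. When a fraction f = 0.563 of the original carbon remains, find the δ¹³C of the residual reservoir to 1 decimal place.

Rayleigh residual: δ_res = (δ₀ + 1000)·f^(α−1) − 1000
α = ε/1000 + 1 = 0.97800, so α − 1 = -0.02200
f^(α−1) = 0.563^(-0.02200) = 1.012719
δ_res = (-23.6 + 1000) × 1.012719 − 1000 = 988.819 − 1000 = -11.18‰

-11.2‰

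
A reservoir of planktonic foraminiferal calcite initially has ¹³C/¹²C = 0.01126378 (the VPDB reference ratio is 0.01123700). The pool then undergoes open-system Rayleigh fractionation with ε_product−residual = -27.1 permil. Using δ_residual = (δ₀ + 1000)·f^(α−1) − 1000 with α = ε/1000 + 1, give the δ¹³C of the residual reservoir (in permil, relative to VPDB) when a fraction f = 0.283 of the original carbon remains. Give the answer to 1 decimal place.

37.3 permil

δ₀ = (0.01126378/0.01123700 − 1)×1000 = (1.002383 − 1)×1000 = 2.383 permil
α − 1 = ε/1000 = -0.0271
f^(α−1) = 0.283^(-0.0271) = 1.034800
δ_res = (2.383 + 1000) × 1.034800 − 1000 = 1037.267 − 1000 = 37.27 permil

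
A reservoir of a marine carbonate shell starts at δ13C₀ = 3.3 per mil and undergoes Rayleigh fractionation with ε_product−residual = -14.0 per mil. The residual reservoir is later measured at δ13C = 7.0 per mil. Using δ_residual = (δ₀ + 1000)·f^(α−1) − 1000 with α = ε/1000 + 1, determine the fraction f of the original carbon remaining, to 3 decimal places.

0.769

α − 1 = ε/1000 = -0.0140
(δ_res + 1000)/(δ₀ + 1000) = (7.0 + 1000)/(3.3 + 1000) = 1007.0/1003.3 = 1.003688
f = 1.003688^(1/-0.0140) = exp(ln(1.003688)/-0.0140) = exp(0.00368/-0.0140)
f = exp(-0.2629) = 0.7688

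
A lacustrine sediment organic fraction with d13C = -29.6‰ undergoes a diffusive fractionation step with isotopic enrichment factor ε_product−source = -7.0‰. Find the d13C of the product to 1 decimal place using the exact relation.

-36.4‰

Exactly, δ_product = (δ_source + 1000)·(ε/1000 + 1) − 1000.
δ_product = (-29.6 + 1000) × (-7.0/1000 + 1) − 1000
δ_product = -36.39‰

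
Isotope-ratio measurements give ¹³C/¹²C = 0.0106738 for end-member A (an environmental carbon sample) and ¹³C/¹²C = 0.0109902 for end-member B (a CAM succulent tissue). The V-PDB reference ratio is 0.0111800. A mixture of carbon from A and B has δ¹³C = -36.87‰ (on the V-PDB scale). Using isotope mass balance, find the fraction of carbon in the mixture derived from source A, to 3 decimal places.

δ_A = (0.0106738/0.0111800 − 1)×1000 = (0.954723 − 1)×1000 = -45.277‰
δ_B = (0.0109902/0.0111800 − 1)×1000 = (0.983023 − 1)×1000 = -16.977‰
f_A = (δ_mix − δ_B)/(δ_A − δ_B) = (-36.87 − (-16.977))/(-45.277 − (-16.977))
f_A = -19.893 / -28.301 = 0.7029

0.703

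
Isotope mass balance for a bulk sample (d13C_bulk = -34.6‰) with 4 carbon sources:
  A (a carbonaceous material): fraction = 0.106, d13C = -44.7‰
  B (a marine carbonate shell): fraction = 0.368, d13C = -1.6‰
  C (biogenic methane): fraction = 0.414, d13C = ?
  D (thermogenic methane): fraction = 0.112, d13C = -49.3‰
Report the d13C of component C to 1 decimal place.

-57.4‰

Isotope mass balance: δ_bulk = Σ fᵢ·δᵢ.
-34.6 = 0.106×(-44.7) + 0.368×(-1.6) + 0.414×δ_C + 0.112×(-49.3)
0.414·δ_C = -34.6 − (-10.849) = -23.751
δ_C = -23.751 / 0.414 = -57.37‰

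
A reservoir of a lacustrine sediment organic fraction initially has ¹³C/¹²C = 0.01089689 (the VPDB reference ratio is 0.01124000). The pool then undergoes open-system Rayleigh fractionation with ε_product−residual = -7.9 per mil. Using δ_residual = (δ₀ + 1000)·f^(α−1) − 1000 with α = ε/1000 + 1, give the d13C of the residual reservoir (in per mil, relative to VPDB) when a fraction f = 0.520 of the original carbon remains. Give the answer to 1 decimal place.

-25.5 per mil

δ₀ = (0.01089689/0.01124000 − 1)×1000 = (0.969474 − 1)×1000 = -30.526 per mil
α − 1 = ε/1000 = -0.0079
f^(α−1) = 0.520^(-0.0079) = 1.005179
δ_res = (-30.526 + 1000) × 1.005179 − 1000 = 974.495 − 1000 = -25.50 per mil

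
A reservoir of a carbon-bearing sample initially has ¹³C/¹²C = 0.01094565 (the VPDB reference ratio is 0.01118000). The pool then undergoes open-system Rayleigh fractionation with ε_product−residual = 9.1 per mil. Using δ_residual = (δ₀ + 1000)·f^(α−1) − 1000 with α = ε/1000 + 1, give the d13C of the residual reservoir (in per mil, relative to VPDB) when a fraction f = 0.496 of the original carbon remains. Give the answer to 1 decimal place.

δ₀ = (0.01094565/0.01118000 − 1)×1000 = (0.979038 − 1)×1000 = -20.962 per mil
α − 1 = ε/1000 = 0.0091
f^(α−1) = 0.496^(0.0091) = 0.993640
δ_res = (-20.962 + 1000) × 0.993640 − 1000 = 972.811 − 1000 = -27.19 per mil

-27.2 per mil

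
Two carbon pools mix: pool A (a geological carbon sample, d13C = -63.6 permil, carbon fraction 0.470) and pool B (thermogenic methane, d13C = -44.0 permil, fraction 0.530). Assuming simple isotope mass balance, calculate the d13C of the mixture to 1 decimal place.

-53.2 permil

δ_mix = f_A·δ_A + f_B·δ_B
δ_mix = 0.470 × (-63.6) + 0.530 × (-44.0)
δ_mix = -29.89 + -23.32 = -53.21 permil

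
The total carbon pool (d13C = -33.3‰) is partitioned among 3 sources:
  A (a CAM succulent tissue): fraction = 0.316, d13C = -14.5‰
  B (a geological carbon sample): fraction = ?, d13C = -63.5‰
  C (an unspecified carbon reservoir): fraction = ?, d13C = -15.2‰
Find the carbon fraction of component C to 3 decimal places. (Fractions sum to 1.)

Let f_C and f_B be the unknown fractions; fractions sum to 1 so f_C + f_B = 0.684.
Mass balance: Σ fᵢ·δᵢ = δ_bulk ⇒ f_C·(-15.2) + f_B·(-63.5) = -33.3 − (-4.582) = -28.718
Substitute f_B = 0.684 − f_C:
f_C·(-15.2 − -63.5) = -28.718 − 0.684×(-63.5) = 14.716
f_C = 14.716 / 48.3 = 0.3047

0.305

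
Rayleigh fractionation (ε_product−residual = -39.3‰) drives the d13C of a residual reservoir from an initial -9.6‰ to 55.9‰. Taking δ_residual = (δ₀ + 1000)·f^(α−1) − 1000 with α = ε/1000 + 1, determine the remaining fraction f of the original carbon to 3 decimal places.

α − 1 = ε/1000 = -0.0393
(δ_res + 1000)/(δ₀ + 1000) = (55.9 + 1000)/(-9.6 + 1000) = 1055.9/990.4 = 1.066135
f = 1.066135^(1/-0.0393) = exp(ln(1.066135)/-0.0393) = exp(0.06404/-0.0393)
f = exp(-1.6295) = 0.1960

0.196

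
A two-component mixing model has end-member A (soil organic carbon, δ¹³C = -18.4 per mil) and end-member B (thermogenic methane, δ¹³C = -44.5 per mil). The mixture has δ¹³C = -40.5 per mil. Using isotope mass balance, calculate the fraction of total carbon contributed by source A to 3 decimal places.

δ_mix = f_A·δ_A + (1 − f_A)·δ_B  ⇒  f_A = (δ_mix − δ_B)/(δ_A − δ_B)
f_A = (-40.5 − (-44.5)) / (-18.4 − (-44.5))
f_A = 4.0 / 26.1 = 0.1533

0.153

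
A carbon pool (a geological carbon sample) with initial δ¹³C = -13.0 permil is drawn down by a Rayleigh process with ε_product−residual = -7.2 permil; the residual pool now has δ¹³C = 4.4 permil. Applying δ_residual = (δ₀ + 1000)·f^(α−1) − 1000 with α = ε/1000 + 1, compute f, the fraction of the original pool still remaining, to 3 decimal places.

0.088

α − 1 = ε/1000 = -0.0072
(δ_res + 1000)/(δ₀ + 1000) = (4.4 + 1000)/(-13.0 + 1000) = 1004.4/987.0 = 1.017629
f = 1.017629^(1/-0.0072) = exp(ln(1.017629)/-0.0072) = exp(0.01748/-0.0072)
f = exp(-2.4272) = 0.0883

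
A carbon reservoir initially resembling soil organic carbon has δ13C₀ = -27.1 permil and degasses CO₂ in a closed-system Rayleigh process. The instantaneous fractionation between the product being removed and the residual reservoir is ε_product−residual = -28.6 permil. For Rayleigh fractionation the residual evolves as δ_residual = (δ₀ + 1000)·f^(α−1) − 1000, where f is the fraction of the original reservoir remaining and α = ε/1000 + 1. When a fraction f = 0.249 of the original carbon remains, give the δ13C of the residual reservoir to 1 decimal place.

Rayleigh residual: δ_res = (δ₀ + 1000)·f^(α−1) − 1000
α = ε/1000 + 1 = 0.97140, so α − 1 = -0.02860
f^(α−1) = 0.249^(-0.02860) = 1.040564
δ_res = (-27.1 + 1000) × 1.040564 − 1000 = 1012.364 − 1000 = 12.36 permil

12.4 permil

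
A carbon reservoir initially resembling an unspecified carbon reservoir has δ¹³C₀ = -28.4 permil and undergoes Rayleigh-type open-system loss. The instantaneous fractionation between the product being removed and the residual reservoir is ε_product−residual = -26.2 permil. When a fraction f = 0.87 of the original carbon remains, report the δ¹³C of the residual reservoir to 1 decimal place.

Rayleigh residual: δ_res = (δ₀ + 1000)·f^(α−1) − 1000
α = ε/1000 + 1 = 0.97380, so α − 1 = -0.02620
f^(α−1) = 0.87^(-0.02620) = 1.003655
δ_res = (-28.4 + 1000) × 1.003655 − 1000 = 975.152 − 1000 = -24.85 permil

-24.8 permil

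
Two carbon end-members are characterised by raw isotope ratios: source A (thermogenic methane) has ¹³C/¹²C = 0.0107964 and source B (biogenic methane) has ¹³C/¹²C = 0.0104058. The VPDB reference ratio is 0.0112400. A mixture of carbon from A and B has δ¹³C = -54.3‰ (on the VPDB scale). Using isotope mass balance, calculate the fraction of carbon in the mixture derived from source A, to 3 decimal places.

0.573

δ_A = (0.0107964/0.0112400 − 1)×1000 = (0.960534 − 1)×1000 = -39.466‰
δ_B = (0.0104058/0.0112400 − 1)×1000 = (0.925783 − 1)×1000 = -74.217‰
f_A = (δ_mix − δ_B)/(δ_A − δ_B) = (-54.3 − (-74.217))/(-39.466 − (-74.217))
f_A = 19.917 / 34.751 = 0.5731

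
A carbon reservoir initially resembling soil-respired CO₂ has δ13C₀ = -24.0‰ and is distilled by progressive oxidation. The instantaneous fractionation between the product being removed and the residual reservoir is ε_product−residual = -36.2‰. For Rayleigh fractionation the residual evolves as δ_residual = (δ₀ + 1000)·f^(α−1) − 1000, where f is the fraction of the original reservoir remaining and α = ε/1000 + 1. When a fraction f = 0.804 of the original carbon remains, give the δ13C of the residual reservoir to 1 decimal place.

-16.3‰

Rayleigh residual: δ_res = (δ₀ + 1000)·f^(α−1) − 1000
α = ε/1000 + 1 = 0.96380, so α − 1 = -0.03620
f^(α−1) = 0.804^(-0.03620) = 1.007929
δ_res = (-24.0 + 1000) × 1.007929 − 1000 = 983.738 − 1000 = -16.26‰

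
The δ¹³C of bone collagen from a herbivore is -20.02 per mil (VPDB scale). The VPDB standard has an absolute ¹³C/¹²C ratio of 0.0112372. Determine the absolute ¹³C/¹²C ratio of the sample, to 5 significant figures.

0.011012

R_sample = R_standard × (δ¹³C/1000 + 1)
R_sample = 0.0112372 × (-20.02/1000 + 1) = 0.0112372 × 0.979980
R_sample = 0.0110122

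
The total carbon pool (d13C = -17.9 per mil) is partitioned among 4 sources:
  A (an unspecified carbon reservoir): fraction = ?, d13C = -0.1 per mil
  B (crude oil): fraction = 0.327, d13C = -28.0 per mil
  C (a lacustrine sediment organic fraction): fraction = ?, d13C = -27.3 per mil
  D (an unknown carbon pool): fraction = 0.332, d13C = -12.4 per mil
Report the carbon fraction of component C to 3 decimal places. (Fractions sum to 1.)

0.169

Let f_C and f_A be the unknown fractions; fractions sum to 1 so f_C + f_A = 0.341.
Mass balance: Σ fᵢ·δᵢ = δ_bulk ⇒ f_C·(-27.3) + f_A·(-0.1) = -17.9 − (-13.273) = -4.627
Substitute f_A = 0.341 − f_C:
f_C·(-27.3 − -0.1) = -4.627 − 0.341×(-0.1) = -4.593
f_C = -4.593 / -27.2 = 0.1689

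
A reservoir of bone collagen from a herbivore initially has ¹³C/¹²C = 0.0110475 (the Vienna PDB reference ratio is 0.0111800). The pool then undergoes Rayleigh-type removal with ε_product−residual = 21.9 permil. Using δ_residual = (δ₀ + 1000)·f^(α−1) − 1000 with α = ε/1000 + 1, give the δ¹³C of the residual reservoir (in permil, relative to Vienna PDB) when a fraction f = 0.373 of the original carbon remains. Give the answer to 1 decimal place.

-33.0 permil

δ₀ = (0.0110475/0.0111800 − 1)×1000 = (0.988148 − 1)×1000 = -11.852 permil
α − 1 = ε/1000 = 0.0219
f^(α−1) = 0.373^(0.0219) = 0.978634
δ_res = (-11.852 + 1000) × 0.978634 − 1000 = 967.036 − 1000 = -32.96 permil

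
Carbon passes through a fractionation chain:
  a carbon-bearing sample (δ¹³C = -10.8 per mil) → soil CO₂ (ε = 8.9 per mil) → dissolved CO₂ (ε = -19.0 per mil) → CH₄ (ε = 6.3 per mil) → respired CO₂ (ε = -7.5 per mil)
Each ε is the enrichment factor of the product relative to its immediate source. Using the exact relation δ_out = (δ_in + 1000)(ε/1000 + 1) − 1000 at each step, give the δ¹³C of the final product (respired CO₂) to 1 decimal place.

-22.2 per mil

step 1: δ = (-10.80 + 1000)·(8.9/1000 + 1) − 1000 = -2.00 per mil
step 2: δ = (-2.00 + 1000)·(-19.0/1000 + 1) − 1000 = -20.96 per mil
step 3: δ = (-20.96 + 1000)·(6.3/1000 + 1) − 1000 = -14.79 per mil
step 4: δ = (-14.79 + 1000)·(-7.5/1000 + 1) − 1000 = -22.18 per mil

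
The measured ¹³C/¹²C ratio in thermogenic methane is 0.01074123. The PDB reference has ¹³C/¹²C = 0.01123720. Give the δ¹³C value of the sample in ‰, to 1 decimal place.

δ¹³C = (R_sample / R_standard − 1) × 1000
R_sample / R_standard = 0.01074123 / 0.01123720 = 0.955864
δ¹³C = (0.955864 − 1) × 1000 = -44.14‰

-44.1‰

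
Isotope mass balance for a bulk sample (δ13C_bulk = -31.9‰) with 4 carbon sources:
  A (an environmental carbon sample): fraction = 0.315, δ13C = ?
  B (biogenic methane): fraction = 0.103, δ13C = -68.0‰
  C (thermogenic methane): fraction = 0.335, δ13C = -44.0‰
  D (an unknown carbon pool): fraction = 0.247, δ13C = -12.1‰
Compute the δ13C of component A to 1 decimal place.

Isotope mass balance: δ_bulk = Σ fᵢ·δᵢ.
-31.9 = 0.315×δ_A + 0.103×(-68.0) + 0.335×(-44.0) + 0.247×(-12.1)
0.315·δ_A = -31.9 − (-24.733) = -7.167
δ_A = -7.167 / 0.315 = -22.75‰

-22.8‰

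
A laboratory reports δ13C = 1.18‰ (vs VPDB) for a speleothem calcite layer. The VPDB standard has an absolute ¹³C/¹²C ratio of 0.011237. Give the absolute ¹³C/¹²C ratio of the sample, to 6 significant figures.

R_sample = R_standard × (δ13C/1000 + 1)
R_sample = 0.011237 × (1.18/1000 + 1) = 0.011237 × 1.001180
R_sample = 0.0112503

0.0112503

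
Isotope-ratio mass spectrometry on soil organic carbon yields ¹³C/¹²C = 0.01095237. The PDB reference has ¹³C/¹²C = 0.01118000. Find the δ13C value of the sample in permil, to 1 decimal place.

-20.4 permil

δ13C = (R_sample / R_standard − 1) × 1000
R_sample / R_standard = 0.01095237 / 0.01118000 = 0.979640
δ13C = (0.979640 − 1) × 1000 = -20.36 permil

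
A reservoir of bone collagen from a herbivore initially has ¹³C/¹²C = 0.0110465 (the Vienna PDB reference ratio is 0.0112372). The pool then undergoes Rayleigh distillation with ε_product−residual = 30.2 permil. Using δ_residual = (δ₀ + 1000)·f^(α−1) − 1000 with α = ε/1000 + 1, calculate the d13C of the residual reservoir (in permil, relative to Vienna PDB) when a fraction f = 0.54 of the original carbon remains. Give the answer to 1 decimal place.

-35.1 permil

δ₀ = (0.0110465/0.0112372 − 1)×1000 = (0.983030 − 1)×1000 = -16.970 permil
α − 1 = ε/1000 = 0.0302
f^(α−1) = 0.54^(0.0302) = 0.981563
δ_res = (-16.970 + 1000) × 0.981563 − 1000 = 964.906 − 1000 = -35.09 permil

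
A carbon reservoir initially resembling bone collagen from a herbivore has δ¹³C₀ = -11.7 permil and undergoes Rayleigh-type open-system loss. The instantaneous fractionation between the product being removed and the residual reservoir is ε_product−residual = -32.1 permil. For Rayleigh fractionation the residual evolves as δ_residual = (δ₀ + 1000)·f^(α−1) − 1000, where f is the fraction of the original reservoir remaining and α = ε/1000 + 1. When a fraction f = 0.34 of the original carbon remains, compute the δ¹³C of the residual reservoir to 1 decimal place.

23.1 permil

Rayleigh residual: δ_res = (δ₀ + 1000)·f^(α−1) − 1000
α = ε/1000 + 1 = 0.96790, so α − 1 = -0.03210
f^(α−1) = 0.34^(-0.03210) = 1.035236
δ_res = (-11.7 + 1000) × 1.035236 − 1000 = 1023.124 − 1000 = 23.12 permil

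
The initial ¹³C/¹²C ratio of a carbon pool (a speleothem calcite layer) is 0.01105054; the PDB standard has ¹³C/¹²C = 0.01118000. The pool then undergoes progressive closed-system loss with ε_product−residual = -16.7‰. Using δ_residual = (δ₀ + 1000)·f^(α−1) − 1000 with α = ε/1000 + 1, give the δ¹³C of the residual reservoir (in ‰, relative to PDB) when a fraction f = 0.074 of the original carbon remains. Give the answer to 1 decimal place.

δ₀ = (0.01105054/0.01118000 − 1)×1000 = (0.988420 − 1)×1000 = -11.580‰
α − 1 = ε/1000 = -0.0167
f^(α−1) = 0.074^(-0.0167) = 1.044441
δ_res = (-11.580 + 1000) × 1.044441 − 1000 = 1032.347 − 1000 = 32.35‰

32.3‰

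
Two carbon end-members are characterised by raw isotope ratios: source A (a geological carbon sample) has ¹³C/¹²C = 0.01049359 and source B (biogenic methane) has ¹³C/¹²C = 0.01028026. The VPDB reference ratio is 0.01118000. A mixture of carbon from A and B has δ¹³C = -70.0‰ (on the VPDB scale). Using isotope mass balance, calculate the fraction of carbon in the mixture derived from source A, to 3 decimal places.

0.549

δ_A = (0.01049359/0.01118000 − 1)×1000 = (0.938604 − 1)×1000 = -61.396‰
δ_B = (0.01028026/0.01118000 − 1)×1000 = (0.919522 − 1)×1000 = -80.478‰
f_A = (δ_mix − δ_B)/(δ_A − δ_B) = (-70.0 − (-80.478))/(-61.396 − (-80.478))
f_A = 10.478 / 19.081 = 0.5491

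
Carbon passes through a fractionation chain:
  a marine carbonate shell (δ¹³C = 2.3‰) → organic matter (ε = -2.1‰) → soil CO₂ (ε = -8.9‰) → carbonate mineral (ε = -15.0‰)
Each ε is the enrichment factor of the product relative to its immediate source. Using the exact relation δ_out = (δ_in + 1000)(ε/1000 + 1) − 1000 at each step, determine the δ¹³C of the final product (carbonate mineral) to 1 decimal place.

step 1: δ = (2.30 + 1000)·(-2.1/1000 + 1) − 1000 = 0.20‰
step 2: δ = (0.20 + 1000)·(-8.9/1000 + 1) − 1000 = -8.71‰
step 3: δ = (-8.71 + 1000)·(-15.0/1000 + 1) − 1000 = -23.58‰

-23.6‰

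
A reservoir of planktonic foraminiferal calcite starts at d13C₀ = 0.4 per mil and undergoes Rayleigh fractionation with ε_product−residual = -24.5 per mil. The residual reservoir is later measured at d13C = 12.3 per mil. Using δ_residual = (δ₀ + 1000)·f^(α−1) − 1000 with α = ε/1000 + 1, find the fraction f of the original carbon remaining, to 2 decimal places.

α − 1 = ε/1000 = -0.0245
(δ_res + 1000)/(δ₀ + 1000) = (12.3 + 1000)/(0.4 + 1000) = 1012.3/1000.4 = 1.011895
f = 1.011895^(1/-0.0245) = exp(ln(1.011895)/-0.0245) = exp(0.01183/-0.0245)
f = exp(-0.4827) = 0.6171

0.62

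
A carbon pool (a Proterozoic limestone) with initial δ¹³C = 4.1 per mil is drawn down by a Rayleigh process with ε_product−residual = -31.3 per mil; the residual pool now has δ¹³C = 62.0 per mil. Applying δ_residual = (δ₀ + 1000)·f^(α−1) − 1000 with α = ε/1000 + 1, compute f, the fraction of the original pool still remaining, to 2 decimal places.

0.17

α − 1 = ε/1000 = -0.0313
(δ_res + 1000)/(δ₀ + 1000) = (62.0 + 1000)/(4.1 + 1000) = 1062.0/1004.1 = 1.057664
f = 1.057664^(1/-0.0313) = exp(ln(1.057664)/-0.0313) = exp(0.05606/-0.0313)
f = exp(-1.7911) = 0.1668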